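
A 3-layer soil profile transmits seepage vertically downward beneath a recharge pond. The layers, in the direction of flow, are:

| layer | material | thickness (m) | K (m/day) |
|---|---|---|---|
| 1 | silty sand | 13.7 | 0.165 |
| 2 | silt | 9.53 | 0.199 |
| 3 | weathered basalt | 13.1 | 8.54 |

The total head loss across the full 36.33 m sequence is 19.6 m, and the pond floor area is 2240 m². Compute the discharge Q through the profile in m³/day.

Flow is perpendicular to layering, so the layers act in series and the equivalent K is the thickness-weighted harmonic mean.
Total thickness L = 13.7 + 9.53 + 13.1 = 36.33 m.
Σ(b_i/K_i) = 13.7/0.165 + 9.53/0.199 + 13.1/8.54 = 132.5 d.
K_eq = L / Σ(b_i/K_i) = 36.33 / 132.5 = 0.2743 m/day.
Q = K_eq · A · (Δh/L) = 0.2743 × 2240 × (19.6/36.33) = 331.5 m³/day.

331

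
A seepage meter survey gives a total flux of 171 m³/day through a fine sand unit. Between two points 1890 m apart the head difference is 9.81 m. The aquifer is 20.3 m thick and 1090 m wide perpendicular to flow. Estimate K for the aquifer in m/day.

1.49

Cross-sectional area A = 1090 × 20.3 = 22127 m².
Hydraulic gradient i = Δh / L = 9.81 / 1890 = 0.005190.
From Q = K·A·i, K = Q / (A·i) = 171 / (22127 × 0.005190) = 1.489 m/day.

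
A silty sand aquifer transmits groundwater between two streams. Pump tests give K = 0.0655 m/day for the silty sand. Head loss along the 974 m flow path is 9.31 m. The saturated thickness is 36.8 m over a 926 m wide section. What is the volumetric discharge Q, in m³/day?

21.3

Cross-sectional area A = 926 × 36.8 = 34077 m².
Hydraulic gradient i = Δh / L = 9.31 / 974 = 0.009559.
Darcy's law: Q = K · A · i = 0.06550 × 34077 × 0.009559 = 21.33 m³/day.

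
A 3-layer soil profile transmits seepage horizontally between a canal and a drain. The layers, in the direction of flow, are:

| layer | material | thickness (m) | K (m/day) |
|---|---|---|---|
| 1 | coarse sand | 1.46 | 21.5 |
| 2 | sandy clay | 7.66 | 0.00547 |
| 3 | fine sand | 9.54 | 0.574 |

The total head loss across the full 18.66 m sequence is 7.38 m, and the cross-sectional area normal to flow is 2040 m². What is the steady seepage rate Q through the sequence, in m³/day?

Flow is perpendicular to layering, so the layers act in series and the equivalent K is the thickness-weighted harmonic mean.
Total thickness L = 1.46 + 7.66 + 9.54 = 18.66 m.
Σ(b_i/K_i) = 1.46/21.5 + 7.66/0.00547 + 9.54/0.574 = 1417 d.
K_eq = L / Σ(b_i/K_i) = 18.66 / 1417 = 0.01317 m/day.
Q = K_eq · A · (Δh/L) = 0.01317 × 2040 × (7.38/18.66) = 10.62 m³/day.

10.6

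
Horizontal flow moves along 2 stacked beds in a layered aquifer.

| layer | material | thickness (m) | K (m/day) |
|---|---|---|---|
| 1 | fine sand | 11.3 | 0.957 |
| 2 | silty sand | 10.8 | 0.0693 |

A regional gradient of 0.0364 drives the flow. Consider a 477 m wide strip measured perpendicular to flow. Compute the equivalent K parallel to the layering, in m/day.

Flow is parallel to layering, so each bed carries its own Darcy discharge and the transmissivities add.
Σ(K_i·b_i) = 0.957×11.3 + 0.0693×10.8 = 11.56 m²/day.
Total thickness b = 22.10 m, so K_eq = Σ(K_i·b_i)/b = 0.5232 m/day.

0.523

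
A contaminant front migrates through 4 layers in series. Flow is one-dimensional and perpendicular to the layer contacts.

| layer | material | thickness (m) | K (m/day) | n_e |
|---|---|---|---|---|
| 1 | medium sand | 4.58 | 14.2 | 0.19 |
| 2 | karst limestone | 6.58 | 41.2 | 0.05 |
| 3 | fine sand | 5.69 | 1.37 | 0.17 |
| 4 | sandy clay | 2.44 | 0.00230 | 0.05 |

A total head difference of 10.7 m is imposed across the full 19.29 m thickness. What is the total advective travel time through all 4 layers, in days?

228

With flow normal to the layers, continuity requires the same specific discharge q through every layer.
Σ(b_i/K_i) = 4.58/14.2 + 6.58/41.2 + 5.69/1.37 + 2.44/0.00230 = 1066 d.
q = Δh / Σ(b_i/K_i) = 10.7 / 1066 = 0.01004 m/day.
In each layer the seepage velocity is v_i = q/n_i, so the layer transit time is t_i = b_i·n_i / q:
  layer 1 (medium sand): t_1 = 4.58 × 0.19 / 0.01004 = 86.65 d
  layer 2 (karst limestone): t_2 = 6.58 × 0.05 / 0.01004 = 32.76 d
  layer 3 (fine sand): t_3 = 5.69 × 0.17 / 0.01004 = 96.32 d
  layer 4 (sandy clay): t_4 = 2.44 × 0.05 / 0.01004 = 12.15 d
Total t = Σ t_i = 227.9 days.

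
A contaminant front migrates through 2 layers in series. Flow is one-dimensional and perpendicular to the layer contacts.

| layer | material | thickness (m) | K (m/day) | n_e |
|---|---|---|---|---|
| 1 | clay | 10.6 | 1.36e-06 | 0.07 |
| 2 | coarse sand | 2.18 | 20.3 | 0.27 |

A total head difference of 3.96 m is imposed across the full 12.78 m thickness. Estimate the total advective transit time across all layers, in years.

With flow normal to the layers, continuity requires the same specific discharge q through every layer.
Σ(b_i/K_i) = 10.6/1.36e-06 + 2.18/20.3 = 7.794e+06 d.
q = Δh / Σ(b_i/K_i) = 3.96 / 7.794e+06 = 5.081e-07 m/day.
In each layer the seepage velocity is v_i = q/n_i, so the layer transit time is t_i = b_i·n_i / q:
  layer 1 (clay): t_1 = 10.6 × 0.07 / 5.081e-07 = 1.460e+06 d
  layer 2 (coarse sand): t_2 = 2.18 × 0.27 / 5.081e-07 = 1.158e+06 d
Total t = Σ t_i = 2.619e+06 days = 7170 years.

7170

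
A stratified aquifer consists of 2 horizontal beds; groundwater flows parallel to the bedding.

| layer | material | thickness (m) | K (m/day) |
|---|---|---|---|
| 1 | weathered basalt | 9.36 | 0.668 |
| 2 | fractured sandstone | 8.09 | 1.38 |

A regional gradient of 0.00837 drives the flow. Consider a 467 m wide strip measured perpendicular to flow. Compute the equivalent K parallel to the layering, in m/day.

0.998

Flow is parallel to layering, so each bed carries its own Darcy discharge and the transmissivities add.
Σ(K_i·b_i) = 0.668×9.36 + 1.38×8.09 = 17.42 m²/day.
Total thickness b = 17.45 m, so K_eq = Σ(K_i·b_i)/b = 0.9981 m/day.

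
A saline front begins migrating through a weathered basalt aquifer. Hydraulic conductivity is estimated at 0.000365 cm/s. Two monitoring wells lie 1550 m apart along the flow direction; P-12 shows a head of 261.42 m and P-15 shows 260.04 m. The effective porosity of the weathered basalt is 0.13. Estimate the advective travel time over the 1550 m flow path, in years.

Convert K: 0.000365 cm/s × 864 = 0.3154 m/day.
Hydraulic gradient i = (261.42 − 260.04) / 1550 = 1.38 / 1550 = 0.0008903.
Darcy flux q = K · i = 0.3154 × 0.0008903 = 0.0002808 m/day.
Seepage velocity v = q / n_e = 0.0002808 / 0.13 = 0.002160 m/day.
Travel time t = L / v = 1550 / 0.002160 = 7.177e+05 days = 1965 years.

1960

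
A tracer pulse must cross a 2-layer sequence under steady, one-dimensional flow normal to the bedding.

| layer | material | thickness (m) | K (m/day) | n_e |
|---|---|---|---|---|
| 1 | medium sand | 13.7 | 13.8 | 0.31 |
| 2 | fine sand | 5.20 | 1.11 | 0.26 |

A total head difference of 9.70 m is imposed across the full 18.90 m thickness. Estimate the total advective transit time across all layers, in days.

With flow normal to the layers, continuity requires the same specific discharge q through every layer.
Σ(b_i/K_i) = 13.7/13.8 + 5.20/1.11 = 5.677 d.
q = Δh / Σ(b_i/K_i) = 9.70 / 5.677 = 1.709 m/day.
In each layer the seepage velocity is v_i = q/n_i, so the layer transit time is t_i = b_i·n_i / q:
  layer 1 (medium sand): t_1 = 13.7 × 0.31 / 1.709 = 2.486 d
  layer 2 (fine sand): t_2 = 5.20 × 0.26 / 1.709 = 0.7913 d
Total t = Σ t_i = 3.277 days.

3.28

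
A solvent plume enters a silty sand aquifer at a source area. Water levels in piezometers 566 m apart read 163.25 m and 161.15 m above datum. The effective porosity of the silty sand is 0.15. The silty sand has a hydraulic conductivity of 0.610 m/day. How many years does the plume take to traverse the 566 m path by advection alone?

Hydraulic gradient i = (163.25 − 161.15) / 566 = 2.1 / 566 = 0.003710.
Darcy flux q = K · i = 0.6100 × 0.003710 = 0.002263 m/day.
Seepage velocity v = q / n_e = 0.002263 / 0.15 = 0.01509 m/day.
Travel time t = L / v = 566 / 0.01509 = 37512 days = 102.7 years.

103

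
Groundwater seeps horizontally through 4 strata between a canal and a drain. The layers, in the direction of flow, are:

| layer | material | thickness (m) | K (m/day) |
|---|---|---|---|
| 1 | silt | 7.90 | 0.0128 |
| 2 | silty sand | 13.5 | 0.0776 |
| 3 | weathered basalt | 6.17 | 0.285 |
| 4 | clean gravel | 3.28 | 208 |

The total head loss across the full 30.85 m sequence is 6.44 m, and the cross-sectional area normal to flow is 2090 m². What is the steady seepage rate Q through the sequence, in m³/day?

Flow is perpendicular to layering, so the layers act in series and the equivalent K is the thickness-weighted harmonic mean.
Total thickness L = 7.90 + 13.5 + 6.17 + 3.28 = 30.85 m.
Σ(b_i/K_i) = 7.90/0.0128 + 13.5/0.0776 + 6.17/0.285 + 3.28/208 = 812.8 d.
K_eq = L / Σ(b_i/K_i) = 30.85 / 812.8 = 0.03795 m/day.
Q = K_eq · A · (Δh/L) = 0.03795 × 2090 × (6.44/30.85) = 16.56 m³/day.

16.6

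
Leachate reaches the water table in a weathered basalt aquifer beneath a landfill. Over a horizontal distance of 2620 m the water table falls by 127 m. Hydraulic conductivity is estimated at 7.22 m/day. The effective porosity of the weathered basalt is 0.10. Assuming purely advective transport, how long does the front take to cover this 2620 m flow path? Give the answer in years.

2.05

Hydraulic gradient i = Δh / L = 127 / 2620 = 0.04847.
Darcy flux q = K · i = 7.220 × 0.04847 = 0.3500 m/day.
Seepage velocity v = q / n_e = 0.3500 / 0.10 = 3.500 m/day.
Travel time t = L / v = 2620 / 3.500 = 748.6 days = 2.050 years.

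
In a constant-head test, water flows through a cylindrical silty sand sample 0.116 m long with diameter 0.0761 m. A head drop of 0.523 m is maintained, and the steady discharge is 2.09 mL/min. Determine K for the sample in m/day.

Cross-sectional area A = π·(d/2)² = π × (0.0761/2)² = 0.004548 m².
Convert discharge: 2.09 mL/min = 3.483e-08 m³/s.
Darcy's law rearranged: K = Q·L / (A·Δh) = 3.483e-08 × 0.116 / (0.004548 × 0.523) = 1.699e-06 m/s = 0.1468 m/day.

0.147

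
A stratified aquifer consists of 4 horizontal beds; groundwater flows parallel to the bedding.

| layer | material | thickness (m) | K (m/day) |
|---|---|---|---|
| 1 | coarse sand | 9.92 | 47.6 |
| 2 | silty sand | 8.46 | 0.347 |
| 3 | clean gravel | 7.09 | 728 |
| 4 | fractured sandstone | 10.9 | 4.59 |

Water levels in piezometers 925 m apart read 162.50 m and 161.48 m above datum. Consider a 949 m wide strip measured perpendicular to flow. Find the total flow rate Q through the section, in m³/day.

Flow is parallel to layering, so each bed carries its own Darcy discharge and the transmissivities add.
Σ(K_i·b_i) = 47.6×9.92 + 0.347×8.46 + 728×7.09 + 4.59×10.9 = 5687 m²/day.
Hydraulic gradient i = (162.50 − 161.48) / 925 = 1.02 / 925 = 0.001103.
Q = Σ(K_i·b_i) · W · i = 5687 × 949 × 0.001103 = 5951 m³/day.

5950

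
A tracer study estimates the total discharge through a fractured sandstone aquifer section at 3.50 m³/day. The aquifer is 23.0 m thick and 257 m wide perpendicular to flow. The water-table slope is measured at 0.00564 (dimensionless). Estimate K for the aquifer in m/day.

Cross-sectional area A = 257 × 23.0 = 5911 m².
Hydraulic gradient i = 0.00564.
From Q = K·A·i, K = Q / (A·i) = 3.50 / (5911 × 0.005640) = 0.1050 m/day.

0.105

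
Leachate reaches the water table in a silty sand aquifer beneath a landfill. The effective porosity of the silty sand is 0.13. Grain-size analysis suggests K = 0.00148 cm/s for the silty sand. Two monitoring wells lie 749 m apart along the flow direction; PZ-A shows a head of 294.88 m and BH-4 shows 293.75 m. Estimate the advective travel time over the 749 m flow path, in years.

138

Convert K: 0.00148 cm/s × 864 = 1.279 m/day.
Hydraulic gradient i = (294.88 − 293.75) / 749 = 1.13 / 749 = 0.001509.
Darcy flux q = K · i = 1.279 × 0.001509 = 0.001929 m/day.
Seepage velocity v = q / n_e = 0.001929 / 0.13 = 0.01484 m/day.
Travel time t = L / v = 749 / 0.01484 = 50472 days = 138.2 years.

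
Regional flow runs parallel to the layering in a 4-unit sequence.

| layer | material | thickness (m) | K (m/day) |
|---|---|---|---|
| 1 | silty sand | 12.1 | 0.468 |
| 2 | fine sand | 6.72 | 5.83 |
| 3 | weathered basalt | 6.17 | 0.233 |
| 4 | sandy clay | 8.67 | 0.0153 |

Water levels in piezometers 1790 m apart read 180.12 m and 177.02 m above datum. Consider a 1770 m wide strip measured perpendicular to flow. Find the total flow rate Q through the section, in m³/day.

Flow is parallel to layering, so each bed carries its own Darcy discharge and the transmissivities add.
Σ(K_i·b_i) = 0.468×12.1 + 5.83×6.72 + 0.233×6.17 + 0.0153×8.67 = 46.41 m²/day.
Hydraulic gradient i = (180.12 − 177.02) / 1790 = 3.1 / 1790 = 0.001732.
Q = Σ(K_i·b_i) · W · i = 46.41 × 1770 × 0.001732 = 142.3 m³/day.

142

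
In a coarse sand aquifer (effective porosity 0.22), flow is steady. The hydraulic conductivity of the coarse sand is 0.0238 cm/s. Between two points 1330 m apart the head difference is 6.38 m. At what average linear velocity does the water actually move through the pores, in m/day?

0.448

Convert K: 0.0238 cm/s × 864 = 20.56 m/day.
Hydraulic gradient i = Δh / L = 6.38 / 1330 = 0.004797.
Darcy flux q = K · i = 20.56 × 0.004797 = 0.09864 m/day.
Seepage velocity v = q / n_e = 0.09864 / 0.22 = 0.4484 m/day.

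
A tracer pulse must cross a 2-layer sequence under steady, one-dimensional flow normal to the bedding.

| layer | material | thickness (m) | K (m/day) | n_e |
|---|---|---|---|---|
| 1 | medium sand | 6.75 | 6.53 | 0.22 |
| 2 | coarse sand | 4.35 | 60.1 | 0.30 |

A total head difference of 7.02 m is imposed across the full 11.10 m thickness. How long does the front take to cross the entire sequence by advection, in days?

With flow normal to the layers, continuity requires the same specific discharge q through every layer.
Σ(b_i/K_i) = 6.75/6.53 + 4.35/60.1 = 1.106 d.
q = Δh / Σ(b_i/K_i) = 7.02 / 1.106 = 6.347 m/day.
In each layer the seepage velocity is v_i = q/n_i, so the layer transit time is t_i = b_i·n_i / q:
  layer 1 (medium sand): t_1 = 6.75 × 0.22 / 6.347 = 0.2340 d
  layer 2 (coarse sand): t_2 = 4.35 × 0.30 / 6.347 = 0.2056 d
Total t = Σ t_i = 0.4396 days.

0.440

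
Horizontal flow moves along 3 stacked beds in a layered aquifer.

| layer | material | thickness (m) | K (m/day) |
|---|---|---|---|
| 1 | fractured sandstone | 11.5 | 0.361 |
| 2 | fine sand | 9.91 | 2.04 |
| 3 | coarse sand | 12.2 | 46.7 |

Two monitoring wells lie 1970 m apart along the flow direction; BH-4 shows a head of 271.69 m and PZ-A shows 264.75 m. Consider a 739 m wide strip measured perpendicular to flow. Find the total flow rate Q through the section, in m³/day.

Flow is parallel to layering, so each bed carries its own Darcy discharge and the transmissivities add.
Σ(K_i·b_i) = 0.361×11.5 + 2.04×9.91 + 46.7×12.2 = 594.1 m²/day.
Hydraulic gradient i = (271.69 − 264.75) / 1970 = 6.94 / 1970 = 0.003523.
Q = Σ(K_i·b_i) · W · i = 594.1 × 739 × 0.003523 = 1547 m³/day.

1550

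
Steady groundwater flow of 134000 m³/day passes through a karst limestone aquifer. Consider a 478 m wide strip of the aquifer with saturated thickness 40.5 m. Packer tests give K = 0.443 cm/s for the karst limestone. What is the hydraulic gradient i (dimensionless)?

Convert K: 0.443 cm/s × 864 = 382.8 m/day.
Cross-sectional area A = 478 × 40.5 = 19359 m².
From Q = K·A·i, i = Q / (K·A) = 134000 / (382.8 × 19359) = 0.01808.

0.0181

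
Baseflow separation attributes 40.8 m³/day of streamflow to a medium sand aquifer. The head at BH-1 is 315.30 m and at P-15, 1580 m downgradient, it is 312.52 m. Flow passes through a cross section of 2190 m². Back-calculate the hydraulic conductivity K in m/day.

10.6

Hydraulic gradient i = (315.30 − 312.52) / 1580 = 2.78 / 1580 = 0.001759.
From Q = K·A·i, K = Q / (A·i) = 40.8 / (2190 × 0.001759) = 10.59 m/day.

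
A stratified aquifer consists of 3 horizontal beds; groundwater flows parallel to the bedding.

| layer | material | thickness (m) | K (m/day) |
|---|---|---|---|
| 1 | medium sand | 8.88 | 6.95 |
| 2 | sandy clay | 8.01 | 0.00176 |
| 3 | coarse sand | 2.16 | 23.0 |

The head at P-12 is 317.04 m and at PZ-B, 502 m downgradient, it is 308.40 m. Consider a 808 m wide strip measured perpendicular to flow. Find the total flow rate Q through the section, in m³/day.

Flow is parallel to layering, so each bed carries its own Darcy discharge and the transmissivities add.
Σ(K_i·b_i) = 6.95×8.88 + 0.00176×8.01 + 23.0×2.16 = 111.4 m²/day.
Hydraulic gradient i = (317.04 − 308.40) / 502 = 8.64 / 502 = 0.01721.
Q = Σ(K_i·b_i) · W · i = 111.4 × 808 × 0.01721 = 1549 m³/day.

1550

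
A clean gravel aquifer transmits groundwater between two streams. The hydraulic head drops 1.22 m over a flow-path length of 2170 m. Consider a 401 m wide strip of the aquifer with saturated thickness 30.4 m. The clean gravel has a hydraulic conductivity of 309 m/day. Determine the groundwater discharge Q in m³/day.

Cross-sectional area A = 401 × 30.4 = 12190 m².
Hydraulic gradient i = Δh / L = 1.22 / 2170 = 0.0005622.
Darcy's law: Q = K · A · i = 309.0 × 12190 × 0.0005622 = 2118 m³/day.

2120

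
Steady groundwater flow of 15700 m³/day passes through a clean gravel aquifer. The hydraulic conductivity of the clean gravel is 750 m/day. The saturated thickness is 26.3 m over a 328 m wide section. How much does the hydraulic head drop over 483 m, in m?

Cross-sectional area A = 328 × 26.3 = 8626 m².
From Q = K·A·i, i = Q / (K·A) = 15700 / (750.0 × 8626) = 0.002427.
Head loss Δh = i · L = 0.002427 × 483 = 1.172 m.

1.17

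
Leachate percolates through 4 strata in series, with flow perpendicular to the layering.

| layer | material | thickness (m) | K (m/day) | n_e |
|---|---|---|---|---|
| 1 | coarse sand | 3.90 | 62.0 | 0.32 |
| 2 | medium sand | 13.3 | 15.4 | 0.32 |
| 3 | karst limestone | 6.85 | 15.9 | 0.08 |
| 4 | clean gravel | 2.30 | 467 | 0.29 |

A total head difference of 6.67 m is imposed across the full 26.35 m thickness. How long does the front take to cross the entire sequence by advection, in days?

With flow normal to the layers, continuity requires the same specific discharge q through every layer.
Σ(b_i/K_i) = 3.90/62.0 + 13.3/15.4 + 6.85/15.9 + 2.30/467 = 1.362 d.
q = Δh / Σ(b_i/K_i) = 6.67 / 1.362 = 4.896 m/day.
In each layer the seepage velocity is v_i = q/n_i, so the layer transit time is t_i = b_i·n_i / q:
  layer 1 (coarse sand): t_1 = 3.90 × 0.32 / 4.896 = 0.2549 d
  layer 2 (medium sand): t_2 = 13.3 × 0.32 / 4.896 = 0.8692 d
  layer 3 (karst limestone): t_3 = 6.85 × 0.08 / 4.896 = 0.1119 d
  layer 4 (clean gravel): t_4 = 2.30 × 0.29 / 4.896 = 0.1362 d
Total t = Σ t_i = 1.372 days.

1.37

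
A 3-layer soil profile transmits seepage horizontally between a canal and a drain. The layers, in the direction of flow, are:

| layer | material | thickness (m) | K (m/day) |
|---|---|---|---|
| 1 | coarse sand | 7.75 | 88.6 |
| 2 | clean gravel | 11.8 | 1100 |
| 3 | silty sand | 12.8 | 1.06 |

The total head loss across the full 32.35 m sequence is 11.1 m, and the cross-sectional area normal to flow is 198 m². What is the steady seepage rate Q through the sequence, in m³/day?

181

Flow is perpendicular to layering, so the layers act in series and the equivalent K is the thickness-weighted harmonic mean.
Total thickness L = 7.75 + 11.8 + 12.8 = 32.35 m.
Σ(b_i/K_i) = 7.75/88.6 + 11.8/1100 + 12.8/1.06 = 12.17 d.
K_eq = L / Σ(b_i/K_i) = 32.35 / 12.17 = 2.657 m/day.
Q = K_eq · A · (Δh/L) = 2.657 × 198 × (11.1/32.35) = 180.5 m³/day.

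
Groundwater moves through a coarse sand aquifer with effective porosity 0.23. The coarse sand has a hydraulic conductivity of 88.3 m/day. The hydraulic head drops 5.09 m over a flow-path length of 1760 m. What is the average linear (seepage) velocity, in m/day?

Hydraulic gradient i = Δh / L = 5.09 / 1760 = 0.002892.
Darcy flux q = K · i = 88.30 × 0.002892 = 0.2554 m/day.
Seepage velocity v = q / n_e = 0.2554 / 0.23 = 1.110 m/day.

1.11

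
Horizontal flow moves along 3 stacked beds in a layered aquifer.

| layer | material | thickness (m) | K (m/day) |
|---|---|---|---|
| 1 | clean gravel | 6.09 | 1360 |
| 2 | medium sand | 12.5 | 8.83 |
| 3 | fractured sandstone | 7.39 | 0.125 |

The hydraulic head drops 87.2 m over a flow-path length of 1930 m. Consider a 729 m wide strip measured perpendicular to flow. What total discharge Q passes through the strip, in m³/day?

Flow is parallel to layering, so each bed carries its own Darcy discharge and the transmissivities add.
Σ(K_i·b_i) = 1360×6.09 + 8.83×12.5 + 0.125×7.39 = 8394 m²/day.
Hydraulic gradient i = Δh / L = 87.2 / 1930 = 0.04518.
Q = Σ(K_i·b_i) · W · i = 8394 × 729 × 0.04518 = 2.765e+05 m³/day.

276000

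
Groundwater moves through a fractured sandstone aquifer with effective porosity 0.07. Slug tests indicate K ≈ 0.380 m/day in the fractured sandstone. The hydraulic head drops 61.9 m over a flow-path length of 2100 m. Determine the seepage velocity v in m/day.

Hydraulic gradient i = Δh / L = 61.9 / 2100 = 0.02948.
Darcy flux q = K · i = 0.3800 × 0.02948 = 0.01120 m/day.
Seepage velocity v = q / n_e = 0.01120 / 0.07 = 0.1600 m/day.

0.160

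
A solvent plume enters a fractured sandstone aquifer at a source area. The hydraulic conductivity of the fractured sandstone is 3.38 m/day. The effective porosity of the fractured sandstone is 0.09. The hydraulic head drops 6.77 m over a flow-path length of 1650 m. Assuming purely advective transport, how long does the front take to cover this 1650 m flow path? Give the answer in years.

Hydraulic gradient i = Δh / L = 6.77 / 1650 = 0.004103.
Darcy flux q = K · i = 3.380 × 0.004103 = 0.01387 m/day.
Seepage velocity v = q / n_e = 0.01387 / 0.09 = 0.1541 m/day.
Travel time t = L / v = 1650 / 0.1541 = 10708 days = 29.32 years.

29.3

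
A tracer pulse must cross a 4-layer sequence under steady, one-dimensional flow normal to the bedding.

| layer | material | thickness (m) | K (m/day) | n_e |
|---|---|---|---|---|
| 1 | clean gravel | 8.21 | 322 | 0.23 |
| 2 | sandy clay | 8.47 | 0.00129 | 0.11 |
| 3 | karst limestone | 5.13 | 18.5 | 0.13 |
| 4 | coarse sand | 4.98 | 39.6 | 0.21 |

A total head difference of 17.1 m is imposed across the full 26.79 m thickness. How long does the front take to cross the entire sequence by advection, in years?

With flow normal to the layers, continuity requires the same specific discharge q through every layer.
Σ(b_i/K_i) = 8.21/322 + 8.47/0.00129 + 5.13/18.5 + 4.98/39.6 = 6566 d.
q = Δh / Σ(b_i/K_i) = 17.1 / 6566 = 0.002604 m/day.
In each layer the seepage velocity is v_i = q/n_i, so the layer transit time is t_i = b_i·n_i / q:
  layer 1 (clean gravel): t_1 = 8.21 × 0.23 / 0.002604 = 725.1 d
  layer 2 (sandy clay): t_2 = 8.47 × 0.11 / 0.002604 = 357.8 d
  layer 3 (karst limestone): t_3 = 5.13 × 0.13 / 0.002604 = 256.1 d
  layer 4 (coarse sand): t_4 = 4.98 × 0.21 / 0.002604 = 401.6 d
Total t = Σ t_i = 1741 days = 4.765 years.

4.77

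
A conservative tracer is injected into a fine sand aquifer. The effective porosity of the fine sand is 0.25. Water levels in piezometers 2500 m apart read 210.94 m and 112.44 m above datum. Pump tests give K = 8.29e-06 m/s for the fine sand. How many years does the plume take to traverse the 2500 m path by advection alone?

60.6

Convert K: 8.29e-06 m/s × 86400 = 0.7163 m/day.
Hydraulic gradient i = (210.94 − 112.44) / 2500 = 98.5 / 2500 = 0.03940.
Darcy flux q = K · i = 0.7163 × 0.03940 = 0.02822 m/day.
Seepage velocity v = q / n_e = 0.02822 / 0.25 = 0.1129 m/day.
Travel time t = L / v = 2500 / 0.1129 = 22147 days = 60.64 years.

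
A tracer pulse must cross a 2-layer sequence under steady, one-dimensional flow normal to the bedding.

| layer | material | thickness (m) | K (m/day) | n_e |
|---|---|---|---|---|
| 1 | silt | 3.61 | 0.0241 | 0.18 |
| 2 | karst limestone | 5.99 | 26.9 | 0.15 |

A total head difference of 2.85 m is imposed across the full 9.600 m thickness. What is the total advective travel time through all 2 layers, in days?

81.5

With flow normal to the layers, continuity requires the same specific discharge q through every layer.
Σ(b_i/K_i) = 3.61/0.0241 + 5.99/26.9 = 150.0 d.
q = Δh / Σ(b_i/K_i) = 2.85 / 150.0 = 0.01900 m/day.
In each layer the seepage velocity is v_i = q/n_i, so the layer transit time is t_i = b_i·n_i / q:
  layer 1 (silt): t_1 = 3.61 × 0.18 / 0.01900 = 34.20 d
  layer 2 (karst limestone): t_2 = 5.99 × 0.15 / 0.01900 = 47.29 d
Total t = Σ t_i = 81.50 days.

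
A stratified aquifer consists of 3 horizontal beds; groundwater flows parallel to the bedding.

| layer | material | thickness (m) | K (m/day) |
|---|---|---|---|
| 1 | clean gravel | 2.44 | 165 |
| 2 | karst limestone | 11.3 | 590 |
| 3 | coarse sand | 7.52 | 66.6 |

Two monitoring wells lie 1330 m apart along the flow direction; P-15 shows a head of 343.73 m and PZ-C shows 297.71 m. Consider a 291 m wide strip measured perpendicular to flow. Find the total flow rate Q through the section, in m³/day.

Flow is parallel to layering, so each bed carries its own Darcy discharge and the transmissivities add.
Σ(K_i·b_i) = 165×2.44 + 590×11.3 + 66.6×7.52 = 7570 m²/day.
Hydraulic gradient i = (343.73 − 297.71) / 1330 = 46.02 / 1330 = 0.03460.
Q = Σ(K_i·b_i) · W · i = 7570 × 291 × 0.03460 = 76227 m³/day.

76200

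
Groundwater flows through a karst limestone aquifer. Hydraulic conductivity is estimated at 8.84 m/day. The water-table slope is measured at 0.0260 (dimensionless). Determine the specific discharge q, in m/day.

0.230

Hydraulic gradient i = 0.0260.
Specific discharge q = K · i = 8.840 × 0.02600 = 0.2298 m/day.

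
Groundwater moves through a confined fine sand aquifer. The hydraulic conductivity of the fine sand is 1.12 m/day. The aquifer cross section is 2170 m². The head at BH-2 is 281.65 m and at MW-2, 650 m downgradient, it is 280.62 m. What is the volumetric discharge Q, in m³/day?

Hydraulic gradient i = (281.65 − 280.62) / 650 = 1.03 / 650 = 0.001585.
Darcy's law: Q = K · A · i = 1.120 × 2170 × 0.001585 = 3.851 m³/day.

3.85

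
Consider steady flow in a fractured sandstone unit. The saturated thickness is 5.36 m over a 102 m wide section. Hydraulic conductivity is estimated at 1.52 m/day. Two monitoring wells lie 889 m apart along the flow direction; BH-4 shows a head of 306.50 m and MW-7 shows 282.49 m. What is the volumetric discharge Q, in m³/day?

Cross-sectional area A = 102 × 5.36 = 546.7 m².
Hydraulic gradient i = (306.50 − 282.49) / 889 = 24.01 / 889 = 0.02701.
Darcy's law: Q = K · A · i = 1.520 × 546.7 × 0.02701 = 22.44 m³/day.

22.4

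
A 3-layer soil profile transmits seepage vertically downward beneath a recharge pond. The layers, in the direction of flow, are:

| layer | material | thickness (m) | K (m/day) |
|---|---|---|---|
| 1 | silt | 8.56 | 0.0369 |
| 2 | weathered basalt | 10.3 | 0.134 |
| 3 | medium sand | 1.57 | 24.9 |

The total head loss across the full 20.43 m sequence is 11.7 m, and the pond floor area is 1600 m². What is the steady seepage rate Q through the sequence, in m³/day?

60.6

Flow is perpendicular to layering, so the layers act in series and the equivalent K is the thickness-weighted harmonic mean.
Total thickness L = 8.56 + 10.3 + 1.57 = 20.43 m.
Σ(b_i/K_i) = 8.56/0.0369 + 10.3/0.134 + 1.57/24.9 = 308.9 d.
K_eq = L / Σ(b_i/K_i) = 20.43 / 308.9 = 0.06614 m/day.
Q = K_eq · A · (Δh/L) = 0.06614 × 1600 × (11.7/20.43) = 60.60 m³/day.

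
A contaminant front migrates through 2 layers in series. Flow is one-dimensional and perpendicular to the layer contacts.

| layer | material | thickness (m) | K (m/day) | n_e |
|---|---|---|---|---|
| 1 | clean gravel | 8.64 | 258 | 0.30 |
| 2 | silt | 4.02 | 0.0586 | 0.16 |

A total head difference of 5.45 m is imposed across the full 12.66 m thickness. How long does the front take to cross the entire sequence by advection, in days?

With flow normal to the layers, continuity requires the same specific discharge q through every layer.
Σ(b_i/K_i) = 8.64/258 + 4.02/0.0586 = 68.63 d.
q = Δh / Σ(b_i/K_i) = 5.45 / 68.63 = 0.07941 m/day.
In each layer the seepage velocity is v_i = q/n_i, so the layer transit time is t_i = b_i·n_i / q:
  layer 1 (clean gravel): t_1 = 8.64 × 0.30 / 0.07941 = 32.64 d
  layer 2 (silt): t_2 = 4.02 × 0.16 / 0.07941 = 8.100 d
Total t = Σ t_i = 40.74 days.

40.7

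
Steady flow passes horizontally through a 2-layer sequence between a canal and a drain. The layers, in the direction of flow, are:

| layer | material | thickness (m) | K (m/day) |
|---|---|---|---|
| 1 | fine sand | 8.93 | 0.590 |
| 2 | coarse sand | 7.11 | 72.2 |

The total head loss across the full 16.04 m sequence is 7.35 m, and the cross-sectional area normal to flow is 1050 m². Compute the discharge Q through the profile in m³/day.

507

Flow is perpendicular to layering, so the layers act in series and the equivalent K is the thickness-weighted harmonic mean.
Total thickness L = 8.93 + 7.11 = 16.04 m.
Σ(b_i/K_i) = 8.93/0.590 + 7.11/72.2 = 15.23 d.
K_eq = L / Σ(b_i/K_i) = 16.04 / 15.23 = 1.053 m/day.
Q = K_eq · A · (Δh/L) = 1.053 × 1050 × (7.35/16.04) = 506.6 m³/day.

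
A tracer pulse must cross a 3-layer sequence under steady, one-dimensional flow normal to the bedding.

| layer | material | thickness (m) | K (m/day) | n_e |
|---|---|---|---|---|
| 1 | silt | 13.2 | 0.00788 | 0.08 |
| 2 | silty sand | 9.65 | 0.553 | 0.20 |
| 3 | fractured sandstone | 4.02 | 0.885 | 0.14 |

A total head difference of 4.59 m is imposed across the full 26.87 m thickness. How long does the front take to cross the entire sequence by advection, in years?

With flow normal to the layers, continuity requires the same specific discharge q through every layer.
Σ(b_i/K_i) = 13.2/0.00788 + 9.65/0.553 + 4.02/0.885 = 1697 d.
q = Δh / Σ(b_i/K_i) = 4.59 / 1697 = 0.002705 m/day.
In each layer the seepage velocity is v_i = q/n_i, so the layer transit time is t_i = b_i·n_i / q:
  layer 1 (silt): t_1 = 13.2 × 0.08 / 0.002705 = 390.4 d
  layer 2 (silty sand): t_2 = 9.65 × 0.20 / 0.002705 = 713.6 d
  layer 3 (fractured sandstone): t_3 = 4.02 × 0.14 / 0.002705 = 208.1 d
Total t = Σ t_i = 1312 days = 3.592 years.

3.59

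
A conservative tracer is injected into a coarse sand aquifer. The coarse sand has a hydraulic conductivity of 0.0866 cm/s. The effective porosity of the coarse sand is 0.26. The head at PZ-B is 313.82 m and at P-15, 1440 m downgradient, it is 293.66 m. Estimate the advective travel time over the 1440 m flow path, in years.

0.979

Convert K: 0.0866 cm/s × 864 = 74.82 m/day.
Hydraulic gradient i = (313.82 − 293.66) / 1440 = 20.16 / 1440 = 0.01400.
Darcy flux q = K · i = 74.82 × 0.01400 = 1.048 m/day.
Seepage velocity v = q / n_e = 1.048 / 0.26 = 4.029 m/day.
Travel time t = L / v = 1440 / 4.029 = 357.4 days = 0.9786 years.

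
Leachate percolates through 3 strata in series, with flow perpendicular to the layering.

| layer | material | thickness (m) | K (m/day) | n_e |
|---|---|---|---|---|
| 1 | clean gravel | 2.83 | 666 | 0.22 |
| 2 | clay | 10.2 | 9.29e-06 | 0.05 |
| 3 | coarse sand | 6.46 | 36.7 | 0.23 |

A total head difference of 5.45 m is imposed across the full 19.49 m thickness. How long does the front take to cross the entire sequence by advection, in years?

1440

With flow normal to the layers, continuity requires the same specific discharge q through every layer.
Σ(b_i/K_i) = 2.83/666 + 10.2/9.29e-06 + 6.46/36.7 = 1.098e+06 d.
q = Δh / Σ(b_i/K_i) = 5.45 / 1.098e+06 = 4.964e-06 m/day.
In each layer the seepage velocity is v_i = q/n_i, so the layer transit time is t_i = b_i·n_i / q:
  layer 1 (clean gravel): t_1 = 2.83 × 0.22 / 4.964e-06 = 1.254e+05 d
  layer 2 (clay): t_2 = 10.2 × 0.05 / 4.964e-06 = 1.027e+05 d
  layer 3 (coarse sand): t_3 = 6.46 × 0.23 / 4.964e-06 = 2.993e+05 d
Total t = Σ t_i = 5.275e+05 days = 1444 years.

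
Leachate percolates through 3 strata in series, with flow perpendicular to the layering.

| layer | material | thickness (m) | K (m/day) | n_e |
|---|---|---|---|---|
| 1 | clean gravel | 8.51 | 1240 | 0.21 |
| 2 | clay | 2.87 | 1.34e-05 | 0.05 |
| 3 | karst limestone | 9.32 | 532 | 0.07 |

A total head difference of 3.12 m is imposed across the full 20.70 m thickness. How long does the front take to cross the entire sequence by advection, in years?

With flow normal to the layers, continuity requires the same specific discharge q through every layer.
Σ(b_i/K_i) = 8.51/1240 + 2.87/1.34e-05 + 9.32/532 = 2.142e+05 d.
q = Δh / Σ(b_i/K_i) = 3.12 / 2.142e+05 = 1.457e-05 m/day.
In each layer the seepage velocity is v_i = q/n_i, so the layer transit time is t_i = b_i·n_i / q:
  layer 1 (clean gravel): t_1 = 8.51 × 0.21 / 1.457e-05 = 1.227e+05 d
  layer 2 (clay): t_2 = 2.87 × 0.05 / 1.457e-05 = 9851 d
  layer 3 (karst limestone): t_3 = 9.32 × 0.07 / 1.457e-05 = 44785 d
Total t = Σ t_i = 1.773e+05 days = 485.5 years.

485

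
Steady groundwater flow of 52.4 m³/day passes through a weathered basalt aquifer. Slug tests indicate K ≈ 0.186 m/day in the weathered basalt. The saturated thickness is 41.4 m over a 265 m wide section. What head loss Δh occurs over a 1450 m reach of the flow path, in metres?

37.2

Cross-sectional area A = 265 × 41.4 = 10971 m².
From Q = K·A·i, i = Q / (K·A) = 52.4 / (0.1860 × 10971) = 0.02568.
Head loss Δh = i · L = 0.02568 × 1450 = 37.23 m.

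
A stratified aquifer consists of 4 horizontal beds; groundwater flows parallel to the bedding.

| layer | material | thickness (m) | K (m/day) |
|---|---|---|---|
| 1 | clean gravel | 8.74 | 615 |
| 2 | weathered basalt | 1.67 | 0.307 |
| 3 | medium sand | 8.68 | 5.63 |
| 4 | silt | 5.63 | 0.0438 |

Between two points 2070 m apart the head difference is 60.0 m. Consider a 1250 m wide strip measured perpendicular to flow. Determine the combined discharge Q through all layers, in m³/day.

Flow is parallel to layering, so each bed carries its own Darcy discharge and the transmissivities add.
Σ(K_i·b_i) = 615×8.74 + 0.307×1.67 + 5.63×8.68 + 0.0438×5.63 = 5425 m²/day.
Hydraulic gradient i = Δh / L = 60.0 / 2070 = 0.02899.
Q = Σ(K_i·b_i) · W · i = 5425 × 1250 × 0.02899 = 1.965e+05 m³/day.

197000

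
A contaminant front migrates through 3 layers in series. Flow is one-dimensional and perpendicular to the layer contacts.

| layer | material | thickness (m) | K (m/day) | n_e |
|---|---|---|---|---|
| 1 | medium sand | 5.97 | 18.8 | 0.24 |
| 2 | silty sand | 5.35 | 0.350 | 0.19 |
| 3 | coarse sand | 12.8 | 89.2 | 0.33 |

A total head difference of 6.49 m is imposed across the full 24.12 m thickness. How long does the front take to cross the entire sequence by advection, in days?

With flow normal to the layers, continuity requires the same specific discharge q through every layer.
Σ(b_i/K_i) = 5.97/18.8 + 5.35/0.350 + 12.8/89.2 = 15.75 d.
q = Δh / Σ(b_i/K_i) = 6.49 / 15.75 = 0.4121 m/day.
In each layer the seepage velocity is v_i = q/n_i, so the layer transit time is t_i = b_i·n_i / q:
  layer 1 (medium sand): t_1 = 5.97 × 0.24 / 0.4121 = 3.476 d
  layer 2 (silty sand): t_2 = 5.35 × 0.19 / 0.4121 = 2.466 d
  layer 3 (coarse sand): t_3 = 12.8 × 0.33 / 0.4121 = 10.25 d
Total t = Σ t_i = 16.19 days.

16.2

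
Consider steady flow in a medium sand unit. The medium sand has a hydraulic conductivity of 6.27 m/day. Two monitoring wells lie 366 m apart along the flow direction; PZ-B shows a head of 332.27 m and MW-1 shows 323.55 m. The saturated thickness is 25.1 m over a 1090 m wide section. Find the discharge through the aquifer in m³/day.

Cross-sectional area A = 1090 × 25.1 = 27359 m².
Hydraulic gradient i = (332.27 − 323.55) / 366 = 8.72 / 366 = 0.02383.
Darcy's law: Q = K · A · i = 6.270 × 27359 × 0.02383 = 4087 m³/day.

4090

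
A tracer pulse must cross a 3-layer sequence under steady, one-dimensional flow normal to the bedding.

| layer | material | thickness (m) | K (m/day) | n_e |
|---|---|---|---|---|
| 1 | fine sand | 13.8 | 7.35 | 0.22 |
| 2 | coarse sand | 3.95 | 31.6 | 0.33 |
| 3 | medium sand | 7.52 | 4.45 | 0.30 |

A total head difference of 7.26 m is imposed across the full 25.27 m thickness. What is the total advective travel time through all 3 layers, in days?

3.35

With flow normal to the layers, continuity requires the same specific discharge q through every layer.
Σ(b_i/K_i) = 13.8/7.35 + 3.95/31.6 + 7.52/4.45 = 3.692 d.
q = Δh / Σ(b_i/K_i) = 7.26 / 3.692 = 1.966 m/day.
In each layer the seepage velocity is v_i = q/n_i, so the layer transit time is t_i = b_i·n_i / q:
  layer 1 (fine sand): t_1 = 13.8 × 0.22 / 1.966 = 1.544 d
  layer 2 (coarse sand): t_2 = 3.95 × 0.33 / 1.966 = 0.6630 d
  layer 3 (medium sand): t_3 = 7.52 × 0.30 / 1.966 = 1.147 d
Total t = Σ t_i = 3.354 days.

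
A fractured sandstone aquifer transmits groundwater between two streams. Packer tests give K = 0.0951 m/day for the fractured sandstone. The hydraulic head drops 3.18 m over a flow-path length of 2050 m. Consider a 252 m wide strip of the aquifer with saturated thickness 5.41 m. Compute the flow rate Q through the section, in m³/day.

Cross-sectional area A = 252 × 5.41 = 1363 m².
Hydraulic gradient i = Δh / L = 3.18 / 2050 = 0.001551.
Darcy's law: Q = K · A · i = 0.09510 × 1363 × 0.001551 = 0.2011 m³/day.

0.201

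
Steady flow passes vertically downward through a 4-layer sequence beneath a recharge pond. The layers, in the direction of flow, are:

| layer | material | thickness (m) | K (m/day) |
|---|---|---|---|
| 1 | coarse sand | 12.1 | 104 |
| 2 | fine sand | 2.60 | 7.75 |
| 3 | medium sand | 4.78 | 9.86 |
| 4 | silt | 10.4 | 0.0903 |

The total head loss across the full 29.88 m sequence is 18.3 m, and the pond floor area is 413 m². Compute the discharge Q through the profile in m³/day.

Flow is perpendicular to layering, so the layers act in series and the equivalent K is the thickness-weighted harmonic mean.
Total thickness L = 12.1 + 2.60 + 4.78 + 10.4 = 29.88 m.
Σ(b_i/K_i) = 12.1/104 + 2.60/7.75 + 4.78/9.86 + 10.4/0.0903 = 116.1 d.
K_eq = L / Σ(b_i/K_i) = 29.88 / 116.1 = 0.2573 m/day.
Q = K_eq · A · (Δh/L) = 0.2573 × 413 × (18.3/29.88) = 65.09 m³/day.

65.1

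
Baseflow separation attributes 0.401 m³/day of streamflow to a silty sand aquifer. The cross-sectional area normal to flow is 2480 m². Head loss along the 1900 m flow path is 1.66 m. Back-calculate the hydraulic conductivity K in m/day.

Hydraulic gradient i = Δh / L = 1.66 / 1900 = 0.0008737.
From Q = K·A·i, K = Q / (A·i) = 0.401 / (2480 × 0.0008737) = 0.1851 m/day.

0.185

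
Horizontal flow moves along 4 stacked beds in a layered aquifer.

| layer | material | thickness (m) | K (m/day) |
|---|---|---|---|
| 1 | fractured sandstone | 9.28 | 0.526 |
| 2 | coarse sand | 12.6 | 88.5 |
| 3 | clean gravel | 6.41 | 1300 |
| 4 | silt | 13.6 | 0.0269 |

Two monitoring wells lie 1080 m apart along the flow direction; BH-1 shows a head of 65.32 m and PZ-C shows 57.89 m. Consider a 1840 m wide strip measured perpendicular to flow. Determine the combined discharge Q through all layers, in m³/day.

120000

Flow is parallel to layering, so each bed carries its own Darcy discharge and the transmissivities add.
Σ(K_i·b_i) = 0.526×9.28 + 88.5×12.6 + 1300×6.41 + 0.0269×13.6 = 9453 m²/day.
Hydraulic gradient i = (65.32 − 57.89) / 1080 = 7.43 / 1080 = 0.006880.
Q = Σ(K_i·b_i) · W · i = 9453 × 1840 × 0.006880 = 1.197e+05 m³/day.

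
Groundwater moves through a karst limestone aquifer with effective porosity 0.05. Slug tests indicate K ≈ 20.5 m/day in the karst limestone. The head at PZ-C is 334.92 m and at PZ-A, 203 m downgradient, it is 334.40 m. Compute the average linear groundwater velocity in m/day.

1.05

Hydraulic gradient i = (334.92 − 334.40) / 203 = 0.52 / 203 = 0.002562.
Darcy flux q = K · i = 20.50 × 0.002562 = 0.05251 m/day.
Seepage velocity v = q / n_e = 0.05251 / 0.05 = 1.050 m/day.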